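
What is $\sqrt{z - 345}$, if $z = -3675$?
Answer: $2 i \sqrt{1005} \approx 63.403 i$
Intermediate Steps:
$\sqrt{z - 345} = \sqrt{-3675 - 345} = \sqrt{-4020} = 2 i \sqrt{1005}$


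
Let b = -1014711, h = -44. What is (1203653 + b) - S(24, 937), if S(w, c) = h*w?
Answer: 189998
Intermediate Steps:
S(w, c) = -44*w
(1203653 + b) - S(24, 937) = (1203653 - 1014711) - (-44)*24 = 188942 - 1*(-1056) = 188942 + 1056 = 189998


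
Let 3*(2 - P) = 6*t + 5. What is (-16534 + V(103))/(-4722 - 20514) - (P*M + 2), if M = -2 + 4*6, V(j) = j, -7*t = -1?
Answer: -47039/19628 ≈ -2.3965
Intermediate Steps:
t = ⅐ (t = -⅐*(-1) = ⅐ ≈ 0.14286)
P = 1/21 (P = 2 - (6*(⅐) + 5)/3 = 2 - (6/7 + 5)/3 = 2 - ⅓*41/7 = 2 - 41/21 = 1/21 ≈ 0.047619)
M = 22 (M = -2 + 24 = 22)
(-16534 + V(103))/(-4722 - 20514) - (P*M + 2) = (-16534 + 103)/(-4722 - 20514) - ((1/21)*22 + 2) = -16431/(-25236) - (22/21 + 2) = -16431*(-1/25236) - 1*64/21 = 5477/8412 - 64/21 = -47039/19628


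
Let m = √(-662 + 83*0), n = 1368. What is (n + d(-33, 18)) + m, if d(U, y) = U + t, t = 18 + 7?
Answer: 1360 + I*√662 ≈ 1360.0 + 25.729*I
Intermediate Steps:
t = 25
m = I*√662 (m = √(-662 + 0) = √(-662) = I*√662 ≈ 25.729*I)
d(U, y) = 25 + U (d(U, y) = U + 25 = 25 + U)
(n + d(-33, 18)) + m = (1368 + (25 - 33)) + I*√662 = (1368 - 8) + I*√662 = 1360 + I*√662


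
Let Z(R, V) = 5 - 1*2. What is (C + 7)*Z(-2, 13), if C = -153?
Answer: -438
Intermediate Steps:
Z(R, V) = 3 (Z(R, V) = 5 - 2 = 3)
(C + 7)*Z(-2, 13) = (-153 + 7)*3 = -146*3 = -438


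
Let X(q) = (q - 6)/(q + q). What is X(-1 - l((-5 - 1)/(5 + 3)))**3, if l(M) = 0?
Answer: 343/8 ≈ 42.875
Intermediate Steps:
X(q) = (-6 + q)/(2*q) (X(q) = (-6 + q)/((2*q)) = (-6 + q)*(1/(2*q)) = (-6 + q)/(2*q))
X(-1 - l((-5 - 1)/(5 + 3)))**3 = ((-6 + (-1 - 1*0))/(2*(-1 - 1*0)))**3 = ((-6 + (-1 + 0))/(2*(-1 + 0)))**3 = ((1/2)*(-6 - 1)/(-1))**3 = ((1/2)*(-1)*(-7))**3 = (7/2)**3 = 343/8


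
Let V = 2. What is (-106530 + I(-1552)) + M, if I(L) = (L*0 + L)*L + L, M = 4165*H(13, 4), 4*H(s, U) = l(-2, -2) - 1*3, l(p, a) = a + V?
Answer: 9189993/4 ≈ 2.2975e+6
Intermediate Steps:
l(p, a) = 2 + a (l(p, a) = a + 2 = 2 + a)
H(s, U) = -¾ (H(s, U) = ((2 - 2) - 1*3)/4 = (0 - 3)/4 = (¼)*(-3) = -¾)
M = -12495/4 (M = 4165*(-¾) = -12495/4 ≈ -3123.8)
I(L) = L + L² (I(L) = (0 + L)*L + L = L*L + L = L² + L = L + L²)
(-106530 + I(-1552)) + M = (-106530 - 1552*(1 - 1552)) - 12495/4 = (-106530 - 1552*(-1551)) - 12495/4 = (-106530 + 2407152) - 12495/4 = 2300622 - 12495/4 = 9189993/4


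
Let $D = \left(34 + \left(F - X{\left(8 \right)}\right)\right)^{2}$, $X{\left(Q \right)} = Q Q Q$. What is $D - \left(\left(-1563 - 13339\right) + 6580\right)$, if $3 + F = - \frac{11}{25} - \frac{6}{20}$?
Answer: $\frac{600988569}{2500} \approx 2.404 \cdot 10^{5}$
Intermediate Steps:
$X{\left(Q \right)} = Q^{3}$ ($X{\left(Q \right)} = Q^{2} Q = Q^{3}$)
$F = - \frac{187}{50}$ ($F = -3 - \left(\frac{3}{10} + \frac{11}{25}\right) = -3 - \frac{37}{50} = - \frac{187}{50} \approx -3.74$)
$D = \frac{580183569}{2500}$ ($D = \left(34 - \frac{25787}{50}\right)^{2} = \left(- \frac{24087}{50}\right)^{2} = \frac{580183569}{2500} \approx 2.3207 \cdot 10^{5}$)
$D - \left(\left(-1563 - 13339\right) + 6580\right) = \frac{580183569}{2500} - \left(\left(-1563 - 13339\right) + 6580\right) = \frac{580183569}{2500} - \left(-14902 + 6580\right) = \frac{580183569}{2500} - -8322 = \frac{580183569}{2500} + 8322 = \frac{600988569}{2500}$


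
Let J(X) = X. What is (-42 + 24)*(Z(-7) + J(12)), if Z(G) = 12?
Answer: -432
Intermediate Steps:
(-42 + 24)*(Z(-7) + J(12)) = (-42 + 24)*(12 + 12) = -18*24 = -432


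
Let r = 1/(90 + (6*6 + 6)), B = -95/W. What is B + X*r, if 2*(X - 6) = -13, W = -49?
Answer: 25031/12936 ≈ 1.9350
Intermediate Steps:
X = -½ (X = 6 + (½)*(-13) = 6 - 13/2 = -½ ≈ -0.50000)
B = 95/49 (B = -95/(-49) = -95*(-1/49) = 95/49 ≈ 1.9388)
r = 1/132 (r = 1/(90 + (36 + 6)) = 1/(90 + 42) = 1/132 ≈ 0.0075758)
B + X*r = 95/49 - ½*1/132 = 95/49 - 1/264 = 25031/12936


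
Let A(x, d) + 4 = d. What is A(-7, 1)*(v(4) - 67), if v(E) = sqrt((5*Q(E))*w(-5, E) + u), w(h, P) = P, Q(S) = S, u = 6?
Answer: 201 - 3*sqrt(86) ≈ 173.18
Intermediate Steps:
A(x, d) = -4 + d
v(E) = sqrt(6 + 5*E**2) (v(E) = sqrt((5*E)*E + 6) = sqrt(5*E**2 + 6) = sqrt(6 + 5*E**2))
A(-7, 1)*(v(4) - 67) = (-4 + 1)*(sqrt(6 + 5*4**2) - 67) = -3*(sqrt(6 + 5*16) - 67) = -3*(sqrt(6 + 80) - 67) = -3*(sqrt(86) - 67) = -3*(-67 + sqrt(86)) = 201 - 3*sqrt(86)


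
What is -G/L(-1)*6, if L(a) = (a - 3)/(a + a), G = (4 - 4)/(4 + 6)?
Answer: 0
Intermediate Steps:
G = 0 (G = 0/10 = 0*(⅒) = 0)
L(a) = (-3 + a)/(2*a) (L(a) = (-3 + a)/((2*a)) = (-3 + a)*(1/(2*a)) = (-3 + a)/(2*a))
-G/L(-1)*6 = -0/((½)*(-3 - 1)/(-1))*6 = -0/((½)*(-1)*(-4))*6 = -0/2*6 = -1*0*6 = 0*6 = 0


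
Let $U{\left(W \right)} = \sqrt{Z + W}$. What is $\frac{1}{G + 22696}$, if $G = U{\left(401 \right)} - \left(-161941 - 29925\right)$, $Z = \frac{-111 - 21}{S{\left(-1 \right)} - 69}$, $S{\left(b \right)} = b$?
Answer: $\frac{7509670}{1611289800439} - \frac{\sqrt{493535}}{1611289800439} \approx 4.6602 \cdot 10^{-6}$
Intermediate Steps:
$Z = \frac{66}{35}$ ($Z = \frac{-111 - 21}{-1 - 69} = - \frac{132}{-70} = \left(-132\right) \left(- \frac{1}{70}\right) = \frac{66}{35} \approx 1.8857$)
$U{\left(W \right)} = \sqrt{\frac{66}{35} + W}$
$G = 191866 + \frac{\sqrt{493535}}{35}$ ($G = \frac{\sqrt{2310 + 1225 \cdot 401}}{35} - \left(-161941 - 29925\right) = \frac{\sqrt{2310 + 491225}}{35} - -191866 = \frac{\sqrt{493535}}{35} + 191866 = 191866 + \frac{\sqrt{493535}}{35} \approx 1.9189 \cdot 10^{5}$)
$\frac{1}{G + 22696} = \frac{1}{\left(191866 + \frac{\sqrt{493535}}{35}\right) + 22696} = \frac{1}{214562 + \frac{\sqrt{493535}}{35}}$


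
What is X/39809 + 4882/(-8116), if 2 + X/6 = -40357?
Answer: -98166791/14685902 ≈ -6.6844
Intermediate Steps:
X = -242154 (X = -12 + 6*(-40357) = -12 - 242142 = -242154)
X/39809 + 4882/(-8116) = -242154/39809 + 4882/(-8116) = -242154*1/39809 + 4882*(-1/8116) = -22014/3619 - 2441/4058 = -98166791/14685902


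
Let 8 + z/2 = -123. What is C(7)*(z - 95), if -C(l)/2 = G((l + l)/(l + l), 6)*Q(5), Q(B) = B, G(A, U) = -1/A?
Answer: -3570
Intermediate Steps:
z = -262 (z = -16 + 2*(-123) = -16 - 246 = -262)
C(l) = 10 (C(l) = -2*(-1/((l + l)/(l + l)))*5 = -2*(-1/((2*l)/((2*l))))*5 = -2*(-1/((2*l)*(1/(2*l))))*5 = -2*(-1/1)*5 = -2*(-1*1)*5 = -(-2)*5 = -2*(-5) = 10)
C(7)*(z - 95) = 10*(-262 - 95) = 10*(-357) = -3570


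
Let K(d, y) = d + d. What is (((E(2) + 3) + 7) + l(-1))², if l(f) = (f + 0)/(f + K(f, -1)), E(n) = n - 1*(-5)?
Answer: 2704/9 ≈ 300.44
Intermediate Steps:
E(n) = 5 + n (E(n) = n + 5 = 5 + n)
K(d, y) = 2*d
l(f) = ⅓ (l(f) = (f + 0)/(f + 2*f) = f/((3*f)) = f*(1/(3*f)) = ⅓)
(((E(2) + 3) + 7) + l(-1))² = ((((5 + 2) + 3) + 7) + ⅓)² = (((7 + 3) + 7) + ⅓)² = ((10 + 7) + ⅓)² = (17 + ⅓)² = (52/3)² = 2704/9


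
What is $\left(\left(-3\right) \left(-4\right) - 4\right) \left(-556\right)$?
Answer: $-4448$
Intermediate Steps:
$\left(\left(-3\right) \left(-4\right) - 4\right) \left(-556\right) = \left(12 - 4\right) \left(-556\right) = 8 \left(-556\right) = -4448$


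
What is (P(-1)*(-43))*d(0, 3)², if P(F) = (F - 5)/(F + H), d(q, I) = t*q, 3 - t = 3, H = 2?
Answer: 0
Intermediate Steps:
t = 0 (t = 3 - 1*3 = 3 - 3 = 0)
d(q, I) = 0 (d(q, I) = 0*q = 0)
P(F) = (-5 + F)/(2 + F) (P(F) = (F - 5)/(F + 2) = (-5 + F)/(2 + F))
(P(-1)*(-43))*d(0, 3)² = (((-5 - 1)/(2 - 1))*(-43))*0² = ((-6/1)*(-43))*0 = ((1*(-6))*(-43))*0 = -6*(-43)*0 = 258*0 = 0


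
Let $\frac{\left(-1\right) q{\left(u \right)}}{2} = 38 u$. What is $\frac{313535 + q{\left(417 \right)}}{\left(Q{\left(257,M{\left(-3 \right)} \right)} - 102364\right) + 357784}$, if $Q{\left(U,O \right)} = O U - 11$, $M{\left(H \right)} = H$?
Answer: $\frac{281843}{254638} \approx 1.1068$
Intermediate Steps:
$q{\left(u \right)} = - 76 u$ ($q{\left(u \right)} = - 2 \cdot 38 u = - 76 u$)
$Q{\left(U,O \right)} = -11 + O U$
$\frac{313535 + q{\left(417 \right)}}{\left(Q{\left(257,M{\left(-3 \right)} \right)} - 102364\right) + 357784} = \frac{313535 - 31692}{\left(\left(-11 - 771\right) - 102364\right) + 357784} = \frac{281843}{\left(-782 - 102364\right) + 357784} = \frac{281843}{-103146 + 357784} = \frac{281843}{254638}$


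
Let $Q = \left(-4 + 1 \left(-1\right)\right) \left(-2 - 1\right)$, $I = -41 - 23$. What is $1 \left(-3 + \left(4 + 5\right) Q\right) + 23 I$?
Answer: $-1340$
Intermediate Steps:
$I = -64$
$Q = 15$ ($Q = \left(-4 - 1\right) \left(-3\right) = \left(-5\right) \left(-3\right) = 15$)
$1 \left(-3 + \left(4 + 5\right) Q\right) + 23 I = 1 \left(-3 + \left(4 + 5\right) 15\right) + 23 \left(-64\right) = 1 \left(-3 + 9 \cdot 15\right) - 1472 = 1 \left(-3 + 135\right) - 1472 = 1 \cdot 132 - 1472 = 132 - 1472 = -1340$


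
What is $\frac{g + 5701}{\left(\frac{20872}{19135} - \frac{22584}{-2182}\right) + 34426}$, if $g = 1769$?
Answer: $\frac{77972924475}{359462915591} \approx 0.21692$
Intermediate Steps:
$\frac{g + 5701}{\left(\frac{20872}{19135} - \frac{22584}{-2182}\right) + 34426} = \frac{1769 + 5701}{\left(\frac{20872}{19135} - \frac{22584}{-2182}\right) + 34426} = \frac{7470}{\left(20872 \cdot \frac{1}{19135} - - \frac{11292}{1091}\right) + 34426} = \frac{7470}{\left(\frac{20872}{19135} + \frac{11292}{1091}\right) + 34426} = \frac{7470}{\frac{238843772}{20876285} + 34426} = \frac{7470}{\frac{718925831182}{20876285}} = 7470 \cdot \frac{20876285}{718925831182} = \frac{77972924475}{359462915591}$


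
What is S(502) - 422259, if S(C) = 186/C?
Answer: -105986916/251 ≈ -4.2226e+5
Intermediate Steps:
S(502) - 422259 = 186/502 - 422259 = 186*(1/502) - 422259 = 93/251 - 422259 = -105986916/251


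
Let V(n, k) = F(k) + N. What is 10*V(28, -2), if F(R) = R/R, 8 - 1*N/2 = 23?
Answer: -290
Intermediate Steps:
N = -30 (N = 16 - 2*23 = 16 - 46 = -30)
F(R) = 1
V(n, k) = -29 (V(n, k) = 1 - 30 = -29)
10*V(28, -2) = 10*(-29) = -290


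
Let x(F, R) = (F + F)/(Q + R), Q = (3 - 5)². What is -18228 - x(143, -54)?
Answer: -455557/25 ≈ -18222.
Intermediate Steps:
Q = 4 (Q = (-2)² = 4)
x(F, R) = 2*F/(4 + R) (x(F, R) = (F + F)/(4 + R) = (2*F)/(4 + R) = 2*F/(4 + R))
-18228 - x(143, -54) = -18228 - 2*143/(4 - 54) = -18228 - 2*143/(-50) = -18228 - 2*143*(-1)/50 = -18228 - 1*(-143/25) = -18228 + 143/25 = -455557/25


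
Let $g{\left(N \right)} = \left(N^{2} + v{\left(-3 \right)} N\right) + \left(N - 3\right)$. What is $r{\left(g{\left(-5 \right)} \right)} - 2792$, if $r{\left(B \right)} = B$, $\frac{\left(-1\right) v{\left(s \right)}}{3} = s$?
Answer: $-2820$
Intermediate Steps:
$v{\left(s \right)} = - 3 s$
$g{\left(N \right)} = -3 + N^{2} + 10 N$ ($g{\left(N \right)} = \left(N^{2} + \left(-3\right) \left(-3\right) N\right) + \left(N - 3\right) = \left(N^{2} + 9 N\right) + \left(N - 3\right) = \left(N^{2} + 9 N\right) + \left(-3 + N\right) = -3 + N^{2} + 10 N$)
$r{\left(g{\left(-5 \right)} \right)} - 2792 = \left(-3 + \left(-5\right)^{2} + 10 \left(-5\right)\right) - 2792 = \left(-3 + 25 - 50\right) - 2792 = -28 - 2792 = -2820$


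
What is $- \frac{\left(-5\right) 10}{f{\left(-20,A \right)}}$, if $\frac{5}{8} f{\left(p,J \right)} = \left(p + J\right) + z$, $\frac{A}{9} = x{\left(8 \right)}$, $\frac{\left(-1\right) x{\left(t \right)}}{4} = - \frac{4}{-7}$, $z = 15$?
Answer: $- \frac{875}{716} \approx -1.2221$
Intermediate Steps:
$x{\left(t \right)} = - \frac{16}{7}$ ($x{\left(t \right)} = - 4 \left(- \frac{4}{-7}\right) = - 4 \left(\left(-4\right) \left(- \frac{1}{7}\right)\right) = \left(-4\right) \frac{4}{7} = - \frac{16}{7}$)
$A = - \frac{144}{7}$ ($A = 9 \left(- \frac{16}{7}\right) = - \frac{144}{7} \approx -20.571$)
$f{\left(p,J \right)} = 24 + \frac{8 J}{5} + \frac{8 p}{5}$ ($f{\left(p,J \right)} = \frac{8 \left(\left(p + J\right) + 15\right)}{5} = \frac{8 \left(\left(J + p\right) + 15\right)}{5} = \frac{8 \left(15 + J + p\right)}{5} = 24 + \frac{8 J}{5} + \frac{8 p}{5}$)
$- \frac{\left(-5\right) 10}{f{\left(-20,A \right)}} = - \frac{\left(-5\right) 10}{24 + \frac{8}{5} \left(- \frac{144}{7}\right) + \frac{8}{5} \left(-20\right)} = - \frac{-50}{24 - \frac{1152}{35} - 32} = - \frac{-50}{- \frac{1432}{35}} = - \frac{\left(-50\right) \left(-35\right)}{1432} = \left(-1\right) \frac{875}{716} = - \frac{875}{716}$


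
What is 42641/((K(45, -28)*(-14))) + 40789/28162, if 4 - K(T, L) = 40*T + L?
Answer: 1105232585/348532912 ≈ 3.1711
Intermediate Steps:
K(T, L) = 4 - L - 40*T (K(T, L) = 4 - (40*T + L) = 4 - (L + 40*T) = 4 + (-L - 40*T) = 4 - L - 40*T)
42641/((K(45, -28)*(-14))) + 40789/28162 = 42641/(((4 - 1*(-28) - 40*45)*(-14))) + 40789/28162 = 42641/(((4 + 28 - 1800)*(-14))) + 40789*(1/28162) = 42641/((-1768*(-14))) + 40789/28162 = 42641/24752 + 40789/28162 = 1105232585/348532912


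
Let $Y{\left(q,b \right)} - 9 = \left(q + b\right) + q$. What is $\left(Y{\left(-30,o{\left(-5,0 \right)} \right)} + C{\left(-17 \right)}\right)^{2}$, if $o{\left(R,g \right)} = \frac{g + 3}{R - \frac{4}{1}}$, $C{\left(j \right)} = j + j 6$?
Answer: $\frac{261121}{9} \approx 29013.0$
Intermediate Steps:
$C{\left(j \right)} = 7 j$ ($C{\left(j \right)} = j + 6 j = 7 j$)
$o{\left(R,g \right)} = \frac{3 + g}{-4 + R}$ ($o{\left(R,g \right)} = \frac{3 + g}{R - 4} = \frac{3 + g}{-4 + R}$)
$Y{\left(q,b \right)} = 9 + b + 2 q$ ($Y{\left(q,b \right)} = 9 + \left(\left(q + b\right) + q\right) = 9 + \left(\left(b + q\right) + q\right) = 9 + \left(b + 2 q\right) = 9 + b + 2 q$)
$\left(Y{\left(-30,o{\left(-5,0 \right)} \right)} + C{\left(-17 \right)}\right)^{2} = \left(\left(9 + \frac{3 + 0}{-4 - 5} + 2 \left(-30\right)\right) + 7 \left(-17\right)\right)^{2} = \left(\left(9 + \frac{1}{-9} \cdot 3 - 60\right) - 119\right)^{2} = \left(\left(9 - \frac{1}{3} - 60\right) - 119\right)^{2} = \left(- \frac{154}{3} - 119\right)^{2} = \left(- \frac{511}{3}\right)^{2} = \frac{261121}{9}$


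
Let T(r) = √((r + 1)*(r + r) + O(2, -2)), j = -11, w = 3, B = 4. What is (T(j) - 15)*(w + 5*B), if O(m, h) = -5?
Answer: -345 + 23*√215 ≈ -7.7538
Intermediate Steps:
T(r) = √(-5 + 2*r*(1 + r)) (T(r) = √((r + 1)*(r + r) - 5) = √((1 + r)*(2*r) - 5) = √(2*r*(1 + r) - 5) = √(-5 + 2*r*(1 + r)))
(T(j) - 15)*(w + 5*B) = (√(-5 + 2*(-11) + 2*(-11)²) - 15)*(3 + 5*4) = (√(-5 - 22 + 2*121) - 15)*(3 + 20) = (√(-5 - 22 + 242) - 15)*23 = (√215 - 15)*23 = (-15 + √215)*23 = -345 + 23*√215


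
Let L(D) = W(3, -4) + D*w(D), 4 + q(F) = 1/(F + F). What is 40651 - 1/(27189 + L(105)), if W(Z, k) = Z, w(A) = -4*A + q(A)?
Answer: 1408760407/34655 ≈ 40651.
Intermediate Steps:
q(F) = -4 + 1/(2*F) (q(F) = -4 + 1/(F + F) = -4 + 1/(2*F))
w(A) = -4 + 1/(2*A) - 4*A (w(A) = -4*A + (-4 + 1/(2*A)) = -4 + 1/(2*A) - 4*A)
L(D) = 3 + D*(-4 + 1/(2*D) - 4*D)
40651 - 1/(27189 + L(105)) = 40651 - 1/(27189 + (7/2 - 4*105*(1 + 105))) = 40651 - 1/(27189 + (7/2 - 4*105*106)) = 40651 - 1/(27189 + (7/2 - 44520)) = 40651 - 1/(27189 - 89033/2) = 40651 - 1/(-34655/2) = 40651 - 1*(-2/34655) = 40651 + 2/34655 = 1408760407/34655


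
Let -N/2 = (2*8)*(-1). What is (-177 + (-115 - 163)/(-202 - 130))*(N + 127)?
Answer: -4649637/166 ≈ -28010.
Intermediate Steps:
N = 32 (N = -2*2*8*(-1) = -32*(-1) = -2*(-16) = 32)
(-177 + (-115 - 163)/(-202 - 130))*(N + 127) = (-177 + (-115 - 163)/(-202 - 130))*(32 + 127) = (-177 - 278/(-332))*159 = (-177 - 278*(-1/332))*159 = (-177 + 139/166)*159 = -29243/166*159 = -4649637/166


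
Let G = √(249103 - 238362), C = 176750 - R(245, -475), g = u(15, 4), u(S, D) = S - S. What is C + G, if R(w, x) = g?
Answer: 176750 + √10741 ≈ 1.7685e+5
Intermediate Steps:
u(S, D) = 0
g = 0
R(w, x) = 0
C = 176750 (C = 176750 - 1*0 = 176750 + 0 = 176750)
G = √10741 ≈ 103.64
C + G = 176750 + √10741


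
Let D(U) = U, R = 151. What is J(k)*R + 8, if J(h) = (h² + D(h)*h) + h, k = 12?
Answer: 45308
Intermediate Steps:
J(h) = h + 2*h² (J(h) = (h² + h*h) + h = (h² + h²) + h = 2*h² + h = h + 2*h²)
J(k)*R + 8 = (12*(1 + 2*12))*151 + 8 = (12*(1 + 24))*151 + 8 = (12*25)*151 + 8 = 300*151 + 8 = 45300 + 8 = 45308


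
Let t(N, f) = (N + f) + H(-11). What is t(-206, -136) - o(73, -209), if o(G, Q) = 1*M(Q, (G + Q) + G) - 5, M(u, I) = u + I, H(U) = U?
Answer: -76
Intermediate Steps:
M(u, I) = I + u
o(G, Q) = -5 + 2*G + 2*Q (o(G, Q) = 1*(((G + Q) + G) + Q) - 5 = 1*((Q + 2*G) + Q) - 5 = 1*(2*G + 2*Q) - 5 = (2*G + 2*Q) - 5 = -5 + 2*G + 2*Q)
t(N, f) = -11 + N + f (t(N, f) = (N + f) - 11 = -11 + N + f)
t(-206, -136) - o(73, -209) = (-11 - 206 - 136) - (-5 + 2*73 + 2*(-209)) = -353 - (-5 + 146 - 418) = -353 - 1*(-277) = -353 + 277 = -76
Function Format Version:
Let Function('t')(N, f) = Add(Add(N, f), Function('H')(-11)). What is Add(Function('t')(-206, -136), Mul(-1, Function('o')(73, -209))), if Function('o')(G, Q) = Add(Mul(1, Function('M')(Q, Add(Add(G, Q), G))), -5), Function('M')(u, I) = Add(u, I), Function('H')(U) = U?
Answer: -76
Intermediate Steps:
Function('M')(u, I) = Add(I, u)
Function('o')(G, Q) = Add(-5, Mul(2, G), Mul(2, Q)) (Function('o')(G, Q) = Add(Mul(1, Add(Add(Add(G, Q), G), Q)), -5) = Add(Mul(1, Add(Add(Q, Mul(2, G)), Q)), -5) = Add(Mul(1, Add(Mul(2, G), Mul(2, Q))), -5) = Add(Add(Mul(2, G), Mul(2, Q)), -5) = Add(-5, Mul(2, G), Mul(2, Q)))
Function('t')(N, f) = Add(-11, N, f) (Function('t')(N, f) = Add(Add(N, f), -11) = Add(-11, N, f))
Add(Function('t')(-206, -136), Mul(-1, Function('o')(73, -209))) = Add(Add(-11, -206, -136), Mul(-1, Add(-5, Mul(2, 73), Mul(2, -209)))) = Add(-353, Mul(-1, Add(-5, 146, -418))) = Add(-353, Mul(-1, -277)) = Add(-353, 277) = -76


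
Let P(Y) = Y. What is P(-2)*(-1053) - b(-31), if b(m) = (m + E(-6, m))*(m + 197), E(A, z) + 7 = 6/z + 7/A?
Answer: 803501/93 ≈ 8639.8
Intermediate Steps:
E(A, z) = -7 + 6/z + 7/A (E(A, z) = -7 + (6/z + 7/A) = -7 + 6/z + 7/A)
b(m) = (197 + m)*(-49/6 + m + 6/m) (b(m) = (m + (-7 + 6/m + 7/(-6)))*(m + 197) = (m + (-7 + 6/m + 7*(-⅙)))*(197 + m) = (m + (-7 + 6/m - 7/6))*(197 + m) = (m + (-49/6 + 6/m))*(197 + m) = (-49/6 + m + 6/m)*(197 + m) = (197 + m)*(-49/6 + m + 6/m))
P(-2)*(-1053) - b(-31) = -2*(-1053) - (-9617/6 + (-31)² + 1182/(-31) + (1133/6)*(-31)) = 2106 - (-9617/6 + 961 + 1182*(-1/31) - 35123/6) = 2106 - (-9617/6 + 961 - 1182/31 - 35123/6) = 2106 - 1*(-607643/93) = 2106 + 607643/93 = 803501/93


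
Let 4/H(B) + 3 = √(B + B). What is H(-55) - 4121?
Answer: -490411/119 - 4*I*√110/119 ≈ -4121.1 - 0.35254*I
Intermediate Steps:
H(B) = 4/(-3 + √2*√B) (H(B) = 4/(-3 + √(B + B)) = 4/(-3 + √(2*B)) = 4/(-3 + √2*√B))
H(-55) - 4121 = 4/(-3 + √2*√(-55)) - 4121 = 4/(-3 + √2*(I*√55)) - 4121 = 4/(-3 + I*√110) - 4121 = -4121 + 4/(-3 + I*√110)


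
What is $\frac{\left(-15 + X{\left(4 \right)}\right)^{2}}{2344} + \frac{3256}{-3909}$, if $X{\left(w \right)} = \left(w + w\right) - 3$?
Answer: $- \frac{1810291}{2290674} \approx -0.79029$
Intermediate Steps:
$X{\left(w \right)} = -3 + 2 w$ ($X{\left(w \right)} = 2 w - 3 = -3 + 2 w$)
$\frac{\left(-15 + X{\left(4 \right)}\right)^{2}}{2344} + \frac{3256}{-3909} = \frac{\left(-15 + \left(-3 + 2 \cdot 4\right)\right)^{2}}{2344} + \frac{3256}{-3909} = \left(-15 + \left(-3 + 8\right)\right)^{2} \cdot \frac{1}{2344} + 3256 \left(- \frac{1}{3909}\right) = \left(-15 + 5\right)^{2} \cdot \frac{1}{2344} - \frac{3256}{3909} = \left(-10\right)^{2} \cdot \frac{1}{2344} - \frac{3256}{3909} = 100 \cdot \frac{1}{2344} - \frac{3256}{3909} = \frac{25}{586} - \frac{3256}{3909} = - \frac{1810291}{2290674}$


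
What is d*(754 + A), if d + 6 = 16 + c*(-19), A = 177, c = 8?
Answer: -132202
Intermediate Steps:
d = -142 (d = -6 + (16 + 8*(-19)) = -6 + (16 - 152) = -6 - 136 = -142)
d*(754 + A) = -142*(754 + 177) = -142*931 = -132202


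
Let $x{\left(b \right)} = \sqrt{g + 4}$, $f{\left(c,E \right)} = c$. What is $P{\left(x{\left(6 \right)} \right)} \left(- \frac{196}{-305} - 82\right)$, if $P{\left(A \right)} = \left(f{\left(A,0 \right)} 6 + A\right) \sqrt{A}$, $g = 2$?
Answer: $- \frac{173698 \cdot 6^{\frac{3}{4}}}{305} \approx -2183.3$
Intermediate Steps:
$x{\left(b \right)} = \sqrt{6}$ ($x{\left(b \right)} = \sqrt{2 + 4} = \sqrt{6}$)
$P{\left(A \right)} = 7 A^{\frac{3}{2}}$ ($P{\left(A \right)} = \left(A 6 + A\right) \sqrt{A} = \left(6 A + A\right) \sqrt{A} = 7 A \sqrt{A} = 7 A^{\frac{3}{2}}$)
$P{\left(x{\left(6 \right)} \right)} \left(- \frac{196}{-305} - 82\right) = 7 \left(\sqrt{6}\right)^{\frac{3}{2}} \left(- \frac{196}{-305} - 82\right) = 7 \cdot 6^{\frac{3}{4}} \left(\left(-196\right) \left(- \frac{1}{305}\right) - 82\right) = 7 \cdot 6^{\frac{3}{4}} \left(\frac{196}{305} - 82\right) = 7 \cdot 6^{\frac{3}{4}} \left(- \frac{24814}{305}\right) = - \frac{173698 \cdot 6^{\frac{3}{4}}}{305}$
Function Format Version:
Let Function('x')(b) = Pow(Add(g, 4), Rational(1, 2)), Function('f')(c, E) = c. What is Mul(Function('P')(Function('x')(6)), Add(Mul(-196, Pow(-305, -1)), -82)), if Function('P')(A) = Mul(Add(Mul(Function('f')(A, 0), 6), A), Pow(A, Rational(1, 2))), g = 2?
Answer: Mul(Rational(-173698, 305), Pow(6, Rational(3, 4))) ≈ -2183.3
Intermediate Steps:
Function('x')(b) = Pow(6, Rational(1, 2)) (Function('x')(b) = Pow(Add(2, 4), Rational(1, 2)) = Pow(6, Rational(1, 2)))
Function('P')(A) = Mul(7, Pow(A, Rational(3, 2))) (Function('P')(A) = Mul(Add(Mul(A, 6), A), Pow(A, Rational(1, 2))) = Mul(Add(Mul(6, A), A), Pow(A, Rational(1, 2))) = Mul(Mul(7, A), Pow(A, Rational(1, 2))) = Mul(7, Pow(A, Rational(3, 2))))
Mul(Function('P')(Function('x')(6)), Add(Mul(-196, Pow(-305, -1)), -82)) = Mul(Mul(7, Pow(Pow(6, Rational(1, 2)), Rational(3, 2))), Add(Mul(-196, Pow(-305, -1)), -82)) = Mul(Mul(7, Pow(6, Rational(3, 4))), Add(Mul(-196, Rational(-1, 305)), -82)) = Mul(Mul(7, Pow(6, Rational(3, 4))), Add(Rational(196, 305), -82)) = Mul(Mul(7, Pow(6, Rational(3, 4))), Rational(-24814, 305)) = Mul(Rational(-173698, 305), Pow(6, Rational(3, 4)))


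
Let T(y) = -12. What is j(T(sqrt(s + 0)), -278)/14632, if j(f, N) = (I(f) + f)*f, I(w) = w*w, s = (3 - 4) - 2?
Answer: -198/1829 ≈ -0.10826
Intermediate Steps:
s = -3 (s = -1 - 2 = -3)
I(w) = w**2
j(f, N) = f*(f + f**2) (j(f, N) = (f**2 + f)*f = (f + f**2)*f = f*(f + f**2))
j(T(sqrt(s + 0)), -278)/14632 = ((-12)**2*(1 - 12))/14632 = (144*(-11))*(1/14632) = -1584*1/14632 = -198/1829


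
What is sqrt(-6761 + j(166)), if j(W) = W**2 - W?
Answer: 7*sqrt(421) ≈ 143.63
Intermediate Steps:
sqrt(-6761 + j(166)) = sqrt(-6761 + 166*(-1 + 166)) = sqrt(-6761 + 166*165) = sqrt(-6761 + 27390) = sqrt(20629) = 7*sqrt(421)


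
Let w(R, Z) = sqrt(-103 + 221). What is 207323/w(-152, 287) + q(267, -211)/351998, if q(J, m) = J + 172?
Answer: 439/351998 + 207323*sqrt(118)/118 ≈ 19086.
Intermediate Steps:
w(R, Z) = sqrt(118)
q(J, m) = 172 + J
207323/w(-152, 287) + q(267, -211)/351998 = 207323/(sqrt(118)) + (172 + 267)/351998 = 207323*(sqrt(118)/118) + 439*(1/351998) = 207323*sqrt(118)/118 + 439/351998 = 439/351998 + 207323*sqrt(118)/118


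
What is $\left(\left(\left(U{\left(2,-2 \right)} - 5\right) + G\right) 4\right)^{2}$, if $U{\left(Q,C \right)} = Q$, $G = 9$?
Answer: $576$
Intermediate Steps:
$\left(\left(\left(U{\left(2,-2 \right)} - 5\right) + G\right) 4\right)^{2} = \left(\left(\left(2 - 5\right) + 9\right) 4\right)^{2} = \left(\left(-3 + 9\right) 4\right)^{2} = \left(6 \cdot 4\right)^{2} = 24^{2} = 576$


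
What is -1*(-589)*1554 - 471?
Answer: 914835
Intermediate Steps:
-1*(-589)*1554 - 471 = 589*1554 - 471 = 915306 - 471 = 914835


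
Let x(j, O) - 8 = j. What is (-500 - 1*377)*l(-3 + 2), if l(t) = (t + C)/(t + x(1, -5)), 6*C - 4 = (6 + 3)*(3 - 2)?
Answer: -6139/48 ≈ -127.90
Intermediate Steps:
x(j, O) = 8 + j
C = 13/6 (C = ⅔ + ((6 + 3)*(3 - 2))/6 = ⅔ + (9*1)/6 = ⅔ + (⅙)*9 = ⅔ + 3/2 = 13/6 ≈ 2.1667)
l(t) = (13/6 + t)/(9 + t) (l(t) = (t + 13/6)/(t + (8 + 1)) = (13/6 + t)/(t + 9) = (13/6 + t)/(9 + t))
(-500 - 1*377)*l(-3 + 2) = (-500 - 1*377)*((13/6 + (-3 + 2))/(9 + (-3 + 2))) = (-500 - 377)*((13/6 - 1)/(9 - 1)) = -877*7/(8*6) = -877*7/48 = -6139/48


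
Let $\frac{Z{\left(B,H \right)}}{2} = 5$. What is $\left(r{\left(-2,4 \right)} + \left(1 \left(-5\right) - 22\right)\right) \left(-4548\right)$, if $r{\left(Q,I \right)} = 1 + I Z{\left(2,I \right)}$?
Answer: $-63672$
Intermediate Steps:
$Z{\left(B,H \right)} = 10$ ($Z{\left(B,H \right)} = 2 \cdot 5 = 10$)
$r{\left(Q,I \right)} = 1 + 10 I$ ($r{\left(Q,I \right)} = 1 + I 10 = 1 + 10 I$)
$\left(r{\left(-2,4 \right)} + \left(1 \left(-5\right) - 22\right)\right) \left(-4548\right) = \left(\left(1 + 10 \cdot 4\right) + \left(1 \left(-5\right) - 22\right)\right) \left(-4548\right) = \left(\left(1 + 40\right) - 27\right) \left(-4548\right) = \left(41 - 27\right) \left(-4548\right) = 14 \left(-4548\right) = -63672$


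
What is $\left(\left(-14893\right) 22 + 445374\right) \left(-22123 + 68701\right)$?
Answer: $5483534784$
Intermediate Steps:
$\left(\left(-14893\right) 22 + 445374\right) \left(-22123 + 68701\right) = \left(-327646 + 445374\right) 46578 = 117728 \cdot 46578 = 5483534784$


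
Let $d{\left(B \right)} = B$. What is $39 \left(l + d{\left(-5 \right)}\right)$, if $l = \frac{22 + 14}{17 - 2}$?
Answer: $- \frac{507}{5} \approx -101.4$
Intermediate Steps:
$l = \frac{12}{5}$ ($l = \frac{36}{15} = 36 \cdot \frac{1}{15} = \frac{12}{5} \approx 2.4$)
$39 \left(l + d{\left(-5 \right)}\right) = 39 \left(\frac{12}{5} - 5\right) = 39 \left(- \frac{13}{5}\right) = - \frac{507}{5}$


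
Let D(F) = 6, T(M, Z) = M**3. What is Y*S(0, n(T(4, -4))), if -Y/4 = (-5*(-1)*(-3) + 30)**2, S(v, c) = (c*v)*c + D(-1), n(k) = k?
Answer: -5400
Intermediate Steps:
S(v, c) = 6 + v*c**2 (S(v, c) = (c*v)*c + 6 = v*c**2 + 6 = 6 + v*c**2)
Y = -900 (Y = -4*(-5*(-1)*(-3) + 30)**2 = -4*(5*(-3) + 30)**2 = -4*(-15 + 30)**2 = -4*15**2 = -4*225 = -900)
Y*S(0, n(T(4, -4))) = -900*(6 + 0*(4**3)**2) = -900*(6 + 0*64**2) = -900*(6 + 0*4096) = -900*(6 + 0) = -900*6 = -5400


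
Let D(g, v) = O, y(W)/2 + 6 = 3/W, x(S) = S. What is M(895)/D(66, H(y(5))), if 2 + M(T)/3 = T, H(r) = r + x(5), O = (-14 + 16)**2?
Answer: 2679/4 ≈ 669.75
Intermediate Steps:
y(W) = -12 + 6/W (y(W) = -12 + 2*(3/W) = -12 + 6/W)
O = 4 (O = 2**2 = 4)
H(r) = 5 + r (H(r) = r + 5 = 5 + r)
M(T) = -6 + 3*T
D(g, v) = 4
M(895)/D(66, H(y(5))) = (-6 + 3*895)/4 = (-6 + 2685)*(1/4) = 2679*(1/4) = 2679/4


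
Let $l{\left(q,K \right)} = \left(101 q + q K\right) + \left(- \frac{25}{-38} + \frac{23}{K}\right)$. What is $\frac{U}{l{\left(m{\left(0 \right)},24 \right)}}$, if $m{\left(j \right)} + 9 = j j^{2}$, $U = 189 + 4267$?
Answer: $- \frac{2031936}{512263} \approx -3.9666$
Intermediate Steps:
$U = 4456$
$m{\left(j \right)} = -9 + j^{3}$ ($m{\left(j \right)} = -9 + j j^{2} = -9 + j^{3}$)
$l{\left(q,K \right)} = \frac{25}{38} + \frac{23}{K} + 101 q + K q$ ($l{\left(q,K \right)} = \left(101 q + K q\right) + \left(\left(-25\right) \left(- \frac{1}{38}\right) + \frac{23}{K}\right) = \left(101 q + K q\right) + \left(\frac{25}{38} + \frac{23}{K}\right) = \frac{25}{38} + \frac{23}{K} + 101 q + K q$)
$\frac{U}{l{\left(m{\left(0 \right)},24 \right)}} = \frac{4456}{\frac{25}{38} + \frac{23}{24} + 101 \left(-9 + 0^{3}\right) + 24 \left(-9 + 0^{3}\right)} = \frac{4456}{\frac{25}{38} + 23 \cdot \frac{1}{24} + 101 \left(-9 + 0\right) + 24 \left(-9 + 0\right)} = \frac{4456}{\frac{25}{38} + \frac{23}{24} + 101 \left(-9\right) + 24 \left(-9\right)} = \frac{4456}{\frac{25}{38} + \frac{23}{24} - 909 - 216} = \frac{4456}{- \frac{512263}{456}} = 4456 \left(- \frac{456}{512263}\right) = - \frac{2031936}{512263}$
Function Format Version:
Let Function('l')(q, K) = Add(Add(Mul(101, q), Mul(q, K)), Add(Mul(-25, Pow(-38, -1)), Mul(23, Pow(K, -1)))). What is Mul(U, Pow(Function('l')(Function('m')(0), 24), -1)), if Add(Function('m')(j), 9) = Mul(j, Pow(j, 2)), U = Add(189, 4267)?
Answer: Rational(-2031936, 512263) ≈ -3.9666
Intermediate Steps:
U = 4456
Function('m')(j) = Add(-9, Pow(j, 3)) (Function('m')(j) = Add(-9, Mul(j, Pow(j, 2))) = Add(-9, Pow(j, 3)))
Function('l')(q, K) = Add(Rational(25, 38), Mul(23, Pow(K, -1)), Mul(101, q), Mul(K, q)) (Function('l')(q, K) = Add(Add(Mul(101, q), Mul(K, q)), Add(Mul(-25, Rational(-1, 38)), Mul(23, Pow(K, -1)))) = Add(Add(Mul(101, q), Mul(K, q)), Add(Rational(25, 38), Mul(23, Pow(K, -1)))) = Add(Rational(25, 38), Mul(23, Pow(K, -1)), Mul(101, q), Mul(K, q)))
Mul(U, Pow(Function('l')(Function('m')(0), 24), -1)) = Mul(4456, Pow(Add(Rational(25, 38), Mul(23, Pow(24, -1)), Mul(101, Add(-9, Pow(0, 3))), Mul(24, Add(-9, Pow(0, 3)))), -1)) = Mul(4456, Pow(Add(Rational(25, 38), Mul(23, Rational(1, 24)), Mul(101, Add(-9, 0)), Mul(24, Add(-9, 0))), -1)) = Mul(4456, Pow(Add(Rational(25, 38), Rational(23, 24), Mul(101, -9), Mul(24, -9)), -1)) = Mul(4456, Pow(Add(Rational(25, 38), Rational(23, 24), -909, -216), -1)) = Mul(4456, Pow(Rational(-512263, 456), -1)) = Mul(4456, Rational(-456, 512263)) = Rational(-2031936, 512263)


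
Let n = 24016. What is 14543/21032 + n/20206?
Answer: 399480185/212486296 ≈ 1.8800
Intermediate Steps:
14543/21032 + n/20206 = 14543/21032 + 24016/20206 = 14543*(1/21032) + 24016*(1/20206) = 14543/21032 + 12008/10103 = 399480185/212486296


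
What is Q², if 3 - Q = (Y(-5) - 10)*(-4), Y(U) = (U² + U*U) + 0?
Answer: 26569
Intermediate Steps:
Y(U) = 2*U² (Y(U) = (U² + U²) + 0 = 2*U² + 0 = 2*U²)
Q = 163 (Q = 3 - (2*(-5)² - 10)*(-4) = 3 - (2*25 - 10)*(-4) = 3 - (50 - 10)*(-4) = 3 - 40*(-4) = 3 - 1*(-160) = 3 + 160 = 163)
Q² = 163² = 26569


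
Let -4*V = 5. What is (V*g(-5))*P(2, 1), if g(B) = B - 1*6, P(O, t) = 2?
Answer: 55/2 ≈ 27.500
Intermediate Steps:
V = -5/4 (V = -¼*5 = -5/4 ≈ -1.2500)
g(B) = -6 + B (g(B) = B - 6 = -6 + B)
(V*g(-5))*P(2, 1) = -5*(-6 - 5)/4*2 = -5/4*(-11)*2 = (55/4)*2 = 55/2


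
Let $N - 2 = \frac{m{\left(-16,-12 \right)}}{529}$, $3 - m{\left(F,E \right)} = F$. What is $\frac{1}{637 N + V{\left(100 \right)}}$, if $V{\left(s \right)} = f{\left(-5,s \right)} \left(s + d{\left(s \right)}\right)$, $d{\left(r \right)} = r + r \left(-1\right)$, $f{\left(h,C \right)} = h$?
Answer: $\frac{529}{421549} \approx 0.0012549$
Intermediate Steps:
$d{\left(r \right)} = 0$ ($d{\left(r \right)} = r - r = 0$)
$m{\left(F,E \right)} = 3 - F$
$V{\left(s \right)} = - 5 s$ ($V{\left(s \right)} = - 5 \left(s + 0\right) = - 5 s$)
$N = \frac{1077}{529}$ ($N = 2 + \frac{3 - -16}{529} = 2 + \left(3 + 16\right) \frac{1}{529} = 2 + 19 \cdot \frac{1}{529} = 2 + \frac{19}{529} = \frac{1077}{529} \approx 2.0359$)
$\frac{1}{637 N + V{\left(100 \right)}} = \frac{1}{637 \cdot \frac{1077}{529} - 500} = \frac{1}{\frac{686049}{529} - 500} = \frac{1}{\frac{421549}{529}} = \frac{529}{421549}$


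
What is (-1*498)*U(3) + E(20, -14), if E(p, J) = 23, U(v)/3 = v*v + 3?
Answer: -17905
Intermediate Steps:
U(v) = 9 + 3*v² (U(v) = 3*(v*v + 3) = 3*(v² + 3) = 3*(3 + v²) = 9 + 3*v²)
(-1*498)*U(3) + E(20, -14) = (-1*498)*(9 + 3*3²) + 23 = -498*(9 + 3*9) + 23 = -498*(9 + 27) + 23 = -498*36 + 23 = -17928 + 23 = -17905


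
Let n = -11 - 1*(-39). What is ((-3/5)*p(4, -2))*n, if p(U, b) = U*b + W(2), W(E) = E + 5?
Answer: 84/5 ≈ 16.800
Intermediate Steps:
W(E) = 5 + E
n = 28 (n = -11 + 39 = 28)
p(U, b) = 7 + U*b (p(U, b) = U*b + (5 + 2) = U*b + 7 = 7 + U*b)
((-3/5)*p(4, -2))*n = ((-3/5)*(7 + 4*(-2)))*28 = ((-3*⅕)*(7 - 8))*28 = -⅗*(-1)*28 = (⅗)*28 = 84/5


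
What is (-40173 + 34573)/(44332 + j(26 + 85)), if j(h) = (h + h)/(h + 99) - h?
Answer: -49000/386943 ≈ -0.12663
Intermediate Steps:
j(h) = -h + 2*h/(99 + h) (j(h) = (2*h)/(99 + h) - h = 2*h/(99 + h) - h = -h + 2*h/(99 + h))
(-40173 + 34573)/(44332 + j(26 + 85)) = (-40173 + 34573)/(44332 - (26 + 85)*(97 + (26 + 85))/(99 + (26 + 85))) = -5600/(44332 - 1*111*(97 + 111)/(99 + 111)) = -5600/(44332 - 1*111*208/210) = -5600/(44332 - 1*111*1/210*208) = -5600/(44332 - 3848/35) = -5600/1547772/35 = -5600*35/1547772 = -49000/386943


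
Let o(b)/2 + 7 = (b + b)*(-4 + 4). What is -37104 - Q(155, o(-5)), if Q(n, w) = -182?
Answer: -36922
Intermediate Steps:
o(b) = -14 (o(b) = -14 + 2*((b + b)*(-4 + 4)) = -14 + 2*((2*b)*0) = -14 + 2*0 = -14 + 0 = -14)
-37104 - Q(155, o(-5)) = -37104 - 1*(-182) = -37104 + 182 = -36922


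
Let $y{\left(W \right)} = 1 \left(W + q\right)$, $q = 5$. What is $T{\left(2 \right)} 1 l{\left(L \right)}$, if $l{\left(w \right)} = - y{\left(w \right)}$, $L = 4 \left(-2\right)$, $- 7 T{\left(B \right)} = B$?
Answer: $- \frac{6}{7} \approx -0.85714$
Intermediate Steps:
$T{\left(B \right)} = - \frac{B}{7}$
$y{\left(W \right)} = 5 + W$ ($y{\left(W \right)} = 1 \left(W + 5\right) = 1 \left(5 + W\right) = 5 + W$)
$L = -8$
$l{\left(w \right)} = -5 - w$ ($l{\left(w \right)} = - (5 + w) = -5 - w$)
$T{\left(2 \right)} 1 l{\left(L \right)} = \left(- \frac{1}{7}\right) 2 \cdot 1 \left(-5 - -8\right) = \left(- \frac{2}{7}\right) 1 \left(-5 + 8\right) = \left(- \frac{2}{7}\right) 3 = - \frac{6}{7}$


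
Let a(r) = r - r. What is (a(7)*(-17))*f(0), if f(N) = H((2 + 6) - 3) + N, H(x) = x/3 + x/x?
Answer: 0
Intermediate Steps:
H(x) = 1 + x/3 (H(x) = x*(1/3) + 1 = x/3 + 1 = 1 + x/3)
f(N) = 8/3 + N (f(N) = (1 + ((2 + 6) - 3)/3) + N = (1 + (8 - 3)/3) + N = (1 + (1/3)*5) + N = (1 + 5/3) + N = 8/3 + N)
a(r) = 0
(a(7)*(-17))*f(0) = (0*(-17))*(8/3 + 0) = 0*(8/3) = 0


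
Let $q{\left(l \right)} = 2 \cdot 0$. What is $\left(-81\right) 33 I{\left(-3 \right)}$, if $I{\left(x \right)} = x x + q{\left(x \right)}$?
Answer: $-24057$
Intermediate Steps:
$q{\left(l \right)} = 0$
$I{\left(x \right)} = x^{2}$ ($I{\left(x \right)} = x x + 0 = x^{2} + 0 = x^{2}$)
$\left(-81\right) 33 I{\left(-3 \right)} = \left(-81\right) 33 \left(-3\right)^{2} = \left(-2673\right) 9 = -24057$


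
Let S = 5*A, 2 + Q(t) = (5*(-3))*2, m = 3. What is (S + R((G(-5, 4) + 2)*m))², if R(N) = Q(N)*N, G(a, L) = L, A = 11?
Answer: 271441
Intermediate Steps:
Q(t) = -32 (Q(t) = -2 + (5*(-3))*2 = -2 - 15*2 = -2 - 30 = -32)
S = 55 (S = 5*11 = 55)
R(N) = -32*N
(S + R((G(-5, 4) + 2)*m))² = (55 - 32*(4 + 2)*3)² = (55 - 192*3)² = (55 - 32*18)² = (55 - 576)² = (-521)² = 271441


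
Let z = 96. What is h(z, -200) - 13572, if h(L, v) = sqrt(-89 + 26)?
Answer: -13572 + 3*I*sqrt(7) ≈ -13572.0 + 7.9373*I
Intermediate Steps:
h(L, v) = 3*I*sqrt(7) (h(L, v) = sqrt(-63) = 3*I*sqrt(7))
h(z, -200) - 13572 = 3*I*sqrt(7) - 13572 = -13572 + 3*I*sqrt(7)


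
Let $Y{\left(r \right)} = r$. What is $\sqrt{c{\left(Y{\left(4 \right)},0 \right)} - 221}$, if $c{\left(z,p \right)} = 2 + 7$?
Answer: $2 i \sqrt{53} \approx 14.56 i$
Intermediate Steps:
$c{\left(z,p \right)} = 9$
$\sqrt{c{\left(Y{\left(4 \right)},0 \right)} - 221} = \sqrt{9 - 221} = \sqrt{-212} = 2 i \sqrt{53}$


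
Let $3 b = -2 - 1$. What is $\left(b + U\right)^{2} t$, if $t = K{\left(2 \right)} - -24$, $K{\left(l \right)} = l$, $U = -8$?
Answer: $2106$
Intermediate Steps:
$b = -1$ ($b = \frac{-2 - 1}{3} = \frac{1}{3} \left(-3\right) = -1$)
$t = 26$ ($t = 2 - -24 = 2 + 24 = 26$)
$\left(b + U\right)^{2} t = \left(-1 - 8\right)^{2} \cdot 26 = \left(-9\right)^{2} \cdot 26 = 81 \cdot 26 = 2106$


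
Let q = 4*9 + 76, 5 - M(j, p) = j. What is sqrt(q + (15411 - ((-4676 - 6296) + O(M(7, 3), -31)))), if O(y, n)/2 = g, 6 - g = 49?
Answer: sqrt(26581) ≈ 163.04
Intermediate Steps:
g = -43 (g = 6 - 1*49 = 6 - 49 = -43)
M(j, p) = 5 - j
O(y, n) = -86 (O(y, n) = 2*(-43) = -86)
q = 112 (q = 36 + 76 = 112)
sqrt(q + (15411 - ((-4676 - 6296) + O(M(7, 3), -31)))) = sqrt(112 + (15411 - ((-4676 - 6296) - 86))) = sqrt(112 + (15411 - (-10972 - 86))) = sqrt(112 + (15411 - 1*(-11058))) = sqrt(112 + (15411 + 11058)) = sqrt(112 + 26469) = sqrt(26581)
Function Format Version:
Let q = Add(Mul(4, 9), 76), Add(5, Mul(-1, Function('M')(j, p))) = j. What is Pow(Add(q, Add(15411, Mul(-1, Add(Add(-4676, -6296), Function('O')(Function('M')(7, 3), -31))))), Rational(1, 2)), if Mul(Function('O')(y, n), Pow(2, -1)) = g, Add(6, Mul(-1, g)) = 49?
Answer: Pow(26581, Rational(1, 2)) ≈ 163.04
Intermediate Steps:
g = -43 (g = Add(6, Mul(-1, 49)) = Add(6, -49) = -43)
Function('M')(j, p) = Add(5, Mul(-1, j))
Function('O')(y, n) = -86 (Function('O')(y, n) = Mul(2, -43) = -86)
q = 112 (q = Add(36, 76) = 112)
Pow(Add(q, Add(15411, Mul(-1, Add(Add(-4676, -6296), Function('O')(Function('M')(7, 3), -31))))), Rational(1, 2)) = Pow(Add(112, Add(15411, Mul(-1, Add(Add(-4676, -6296), -86)))), Rational(1, 2)) = Pow(Add(112, Add(15411, Mul(-1, Add(-10972, -86)))), Rational(1, 2)) = Pow(Add(112, Add(15411, Mul(-1, -11058))), Rational(1, 2)) = Pow(Add(112, Add(15411, 11058)), Rational(1, 2)) = Pow(Add(112, 26469), Rational(1, 2)) = Pow(26581, Rational(1, 2))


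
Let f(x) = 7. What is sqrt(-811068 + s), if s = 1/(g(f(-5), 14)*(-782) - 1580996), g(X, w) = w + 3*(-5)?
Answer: I*sqrt(2025298668969570342)/1580214 ≈ 900.59*I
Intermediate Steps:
g(X, w) = -15 + w (g(X, w) = w - 15 = -15 + w)
s = -1/1580214 (s = 1/((-15 + 14)*(-782) - 1580996) = 1/(-1*(-782) - 1580996) = 1/(782 - 1580996) = 1/(-1580214) = -1/1580214 ≈ -6.3283e-7)
sqrt(-811068 + s) = sqrt(-811068 - 1/1580214) = sqrt(-1281661008553/1580214) = I*sqrt(2025298668969570342)/1580214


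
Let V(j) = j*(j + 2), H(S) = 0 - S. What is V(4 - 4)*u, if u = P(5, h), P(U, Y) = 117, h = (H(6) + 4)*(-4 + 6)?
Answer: 0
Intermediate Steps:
H(S) = -S
h = -4 (h = (-1*6 + 4)*(-4 + 6) = (-6 + 4)*2 = -2*2 = -4)
u = 117
V(j) = j*(2 + j)
V(4 - 4)*u = ((4 - 4)*(2 + (4 - 4)))*117 = (0*(2 + 0))*117 = (0*2)*117 = 0*117 = 0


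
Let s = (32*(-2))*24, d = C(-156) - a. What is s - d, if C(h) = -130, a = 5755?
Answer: 4349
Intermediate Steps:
d = -5885 (d = -130 - 1*5755 = -130 - 5755 = -5885)
s = -1536 (s = -64*24 = -1536)
s - d = -1536 - 1*(-5885) = -1536 + 5885 = 4349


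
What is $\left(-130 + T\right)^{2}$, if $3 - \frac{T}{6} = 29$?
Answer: $81796$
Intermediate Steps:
$T = -156$ ($T = 18 - 174 = -156$)
$\left(-130 + T\right)^{2} = \left(-130 - 156\right)^{2} = \left(-286\right)^{2} = 81796$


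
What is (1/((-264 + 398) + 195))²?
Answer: 1/108241 ≈ 9.2386e-6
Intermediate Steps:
(1/((-264 + 398) + 195))² = (1/(134 + 195))² = (1/329)² = 1/108241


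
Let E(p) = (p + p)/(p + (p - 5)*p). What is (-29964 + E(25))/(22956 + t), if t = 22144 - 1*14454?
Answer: -314621/321783 ≈ -0.97774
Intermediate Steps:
t = 7690 (t = 22144 - 14454 = 7690)
E(p) = 2*p/(p + p*(-5 + p)) (E(p) = (2*p)/(p + (-5 + p)*p) = (2*p)/(p + p*(-5 + p)) = 2*p/(p + p*(-5 + p)))
(-29964 + E(25))/(22956 + t) = (-29964 + 2/(-4 + 25))/(22956 + 7690) = (-29964 + 2/21)/30646 = (-29964 + 2*(1/21))*(1/30646) = (-29964 + 2/21)*(1/30646) = -629242/21*1/30646 = -314621/321783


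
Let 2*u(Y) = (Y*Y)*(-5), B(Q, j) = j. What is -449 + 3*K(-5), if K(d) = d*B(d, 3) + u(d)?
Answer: -1363/2 ≈ -681.50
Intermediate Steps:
u(Y) = -5*Y**2/2 (u(Y) = ((Y*Y)*(-5))/2 = (Y**2*(-5))/2 = (-5*Y**2)/2 = -5*Y**2/2)
K(d) = 3*d - 5*d**2/2 (K(d) = d*3 - 5*d**2/2 = 3*d - 5*d**2/2)
-449 + 3*K(-5) = -449 + 3*((1/2)*(-5)*(6 - 5*(-5))) = -449 + 3*((1/2)*(-5)*(6 + 25)) = -449 + 3*((1/2)*(-5)*31) = -449 + 3*(-155/2) = -449 - 465/2 = -1363/2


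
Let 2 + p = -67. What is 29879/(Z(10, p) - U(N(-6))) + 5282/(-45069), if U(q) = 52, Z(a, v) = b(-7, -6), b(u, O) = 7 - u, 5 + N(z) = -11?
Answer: -1346817367/1712622 ≈ -786.41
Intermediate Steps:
p = -69 (p = -2 - 67 = -69)
N(z) = -16 (N(z) = -5 - 11 = -16)
Z(a, v) = 14 (Z(a, v) = 7 - 1*(-7) = 7 + 7 = 14)
29879/(Z(10, p) - U(N(-6))) + 5282/(-45069) = 29879/(14 - 1*52) + 5282/(-45069) = 29879/(14 - 52) + 5282*(-1/45069) = 29879/(-38) - 5282/45069 = 29879*(-1/38) - 5282/45069 = -29879/38 - 5282/45069 = -1346817367/1712622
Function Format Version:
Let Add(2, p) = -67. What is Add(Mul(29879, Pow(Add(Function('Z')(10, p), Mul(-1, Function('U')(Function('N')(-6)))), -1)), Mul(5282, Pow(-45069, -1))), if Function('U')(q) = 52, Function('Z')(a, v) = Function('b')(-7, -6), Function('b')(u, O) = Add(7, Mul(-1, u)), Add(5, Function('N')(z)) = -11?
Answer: Rational(-1346817367, 1712622) ≈ -786.41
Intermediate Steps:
p = -69 (p = Add(-2, -67) = -69)
Function('N')(z) = -16 (Function('N')(z) = Add(-5, -11) = -16)
Function('Z')(a, v) = 14 (Function('Z')(a, v) = Add(7, Mul(-1, -7)) = Add(7, 7) = 14)
Add(Mul(29879, Pow(Add(Function('Z')(10, p), Mul(-1, Function('U')(Function('N')(-6)))), -1)), Mul(5282, Pow(-45069, -1))) = Add(Mul(29879, Pow(Add(14, Mul(-1, 52)), -1)), Mul(5282, Pow(-45069, -1))) = Add(Mul(29879, Pow(Add(14, -52), -1)), Mul(5282, Rational(-1, 45069))) = Add(Mul(29879, Pow(-38, -1)), Rational(-5282, 45069)) = Add(Mul(29879, Rational(-1, 38)), Rational(-5282, 45069)) = Add(Rational(-29879, 38), Rational(-5282, 45069)) = Rational(-1346817367, 1712622)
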